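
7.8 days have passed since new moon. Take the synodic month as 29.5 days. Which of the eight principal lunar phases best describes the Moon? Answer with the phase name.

At 7.8/29.5 of the cycle, θ ≈ 95° — the first quarter range.

first quarter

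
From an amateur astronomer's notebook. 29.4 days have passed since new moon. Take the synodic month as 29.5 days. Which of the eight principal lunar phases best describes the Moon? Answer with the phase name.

new moon

At 29.4/29.5 of the cycle, θ ≈ 359° — the new moon range.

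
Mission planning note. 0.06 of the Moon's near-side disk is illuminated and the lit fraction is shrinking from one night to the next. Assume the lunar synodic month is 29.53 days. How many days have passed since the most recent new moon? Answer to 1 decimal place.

27.2 days

Invert f = (1 − cos θ)/2 to get cos θ = 1 − 2(0.06) = 0.880, hence θ₀ = arccos 0.880 = 28.4°.
Since the Moon is past full (waning), take the reflex angle: θ = 360° − 28.4° = 331.6°.
At 360°/29.53 d per day, 331.6° corresponds to 27.20 days.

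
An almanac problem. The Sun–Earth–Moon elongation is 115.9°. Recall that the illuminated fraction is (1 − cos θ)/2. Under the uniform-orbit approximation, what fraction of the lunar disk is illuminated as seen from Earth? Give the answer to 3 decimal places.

0.718

Half-versine of 115.9°: (1 − (-0.437))/2 = 0.718.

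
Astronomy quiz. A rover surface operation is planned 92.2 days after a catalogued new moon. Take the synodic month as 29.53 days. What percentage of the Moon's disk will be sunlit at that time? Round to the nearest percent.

Reduce mod P: 92.2 − 3×29.53 = 3.61 d into the current lunation.
The Moon has covered 3.61/29.53 of its cycle, so θ ≈ 360° × 3.61/29.53 = 44.0°.
cos 44.0° = 0.719, so f = (1 − 0.719)/2 = 0.140, so 14%.

14%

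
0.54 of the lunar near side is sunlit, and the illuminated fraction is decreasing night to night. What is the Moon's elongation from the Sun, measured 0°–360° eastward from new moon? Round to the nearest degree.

265°

cos θ = 1 − 2f = -0.080, giving a principal value of 94.6°.
A waning Moon lies in 180°–360°, so θ = 360° − 94.6° = 265.4°.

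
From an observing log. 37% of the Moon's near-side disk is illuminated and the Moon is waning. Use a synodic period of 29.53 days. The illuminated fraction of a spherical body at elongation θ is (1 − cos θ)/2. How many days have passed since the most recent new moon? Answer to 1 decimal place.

23.4 days

From f = (1 − cos θ)/2: cos θ = 1 − 2×0.37 = 0.260; arccos → 74.9°.
A waning Moon lies in 180°–360°, so θ = 360° − 74.9° = 285.1°.
That fraction of the synodic month is 285.1/360 × 29.53 d ≈ 23.38 d.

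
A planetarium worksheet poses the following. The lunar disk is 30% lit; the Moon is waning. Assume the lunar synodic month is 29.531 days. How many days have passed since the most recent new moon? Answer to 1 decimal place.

24.1 days

From f = (1 − cos θ)/2: cos θ = 1 − 2×0.30 = 0.400; arccos → 66.4°.
Waning ⇒ past full, so θ = 360° − 66.4° = 293.6°.
That fraction of the synodic month is 293.6/360 × 29.531 d ≈ 24.08 d.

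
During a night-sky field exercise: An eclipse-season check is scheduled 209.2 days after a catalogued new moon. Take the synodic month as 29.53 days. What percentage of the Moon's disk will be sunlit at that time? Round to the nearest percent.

7%

Reduce mod P: 209.2 − 7×29.53 = 2.49 d into the current lunation.
Elongation θ = 360° × 2.49/29.53 ≈ 30.4°.
Illuminated fraction = (1 − cos 30.4°)/2 = (1 − 0.863)/2 ≈ 0.069, so 7%.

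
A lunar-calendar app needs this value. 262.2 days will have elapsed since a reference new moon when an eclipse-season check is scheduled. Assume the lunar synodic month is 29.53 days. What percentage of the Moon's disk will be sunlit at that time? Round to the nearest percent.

14%

262.2/29.53 = 8.879 lunations, so 8 complete cycles and 25.96 d into the next.
The Moon has covered 25.96/29.53 of its cycle, so θ ≈ 360° × 25.96/29.53 = 316.5°.
Illuminated fraction = (1 − cos 316.5°)/2 = (1 − 0.725)/2 ≈ 0.137, so 14%.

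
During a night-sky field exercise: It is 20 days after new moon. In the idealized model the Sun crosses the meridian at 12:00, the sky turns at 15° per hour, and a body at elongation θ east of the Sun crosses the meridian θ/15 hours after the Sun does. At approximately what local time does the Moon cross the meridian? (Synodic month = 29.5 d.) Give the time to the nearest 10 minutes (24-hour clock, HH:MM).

04:20

Elongation θ = 360° × 20/29.5 ≈ 244.1°.
Delay after the Sun = 244.1° / (15°/h) ≈ 16.27 h.
12:00 + 16.271 h ≈ 04:16 → 04:20 to the nearest ten minutes.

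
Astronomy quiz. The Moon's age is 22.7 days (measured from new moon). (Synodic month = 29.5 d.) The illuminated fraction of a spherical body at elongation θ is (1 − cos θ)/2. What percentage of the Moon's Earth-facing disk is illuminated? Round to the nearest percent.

Phase angle: θ = 360°·(22.7 d)/(29.5 d) = 277.0°.
cos 277.0° = 0.122, so f = (1 − 0.122)/2 = 0.439, so 44%.

44%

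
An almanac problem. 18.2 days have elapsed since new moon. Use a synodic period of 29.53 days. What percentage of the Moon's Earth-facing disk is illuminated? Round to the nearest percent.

87%

Elongation θ = 360° × 18.2/29.53 ≈ 221.9°.
Illuminated fraction = (1 − cos 221.9°)/2 = (1 − (-0.745))/2 ≈ 0.872, so 87%.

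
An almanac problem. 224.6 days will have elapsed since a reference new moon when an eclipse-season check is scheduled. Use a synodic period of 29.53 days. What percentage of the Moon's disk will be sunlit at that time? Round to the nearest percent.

224.6 d spans 7 complete synodic months (7 × 29.53 = 206.71 d) plus 17.89 d.
Phase angle: θ = 360°·(17.89 d)/(29.53 d) = 218.1°.
cos 218.1° = (-0.787), so f = (1 − (-0.787))/2 = 0.893, so 89%.

89%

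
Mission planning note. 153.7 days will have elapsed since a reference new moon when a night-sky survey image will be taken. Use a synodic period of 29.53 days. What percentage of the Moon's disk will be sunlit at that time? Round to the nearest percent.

36%

153.7/29.53 = 5.205 lunations, so 5 complete cycles and 6.05 d into the next.
Phase angle: θ = 360°·(6.05 d)/(29.53 d) = 73.8°.
With cos θ = 0.280, the lit fraction is (1 − 0.280)/2 ≈ 0.360, so 36%.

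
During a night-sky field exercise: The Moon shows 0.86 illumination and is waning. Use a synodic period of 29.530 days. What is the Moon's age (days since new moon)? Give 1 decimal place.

18.4 days

From f = (1 − cos θ)/2: cos θ = 1 − 2×0.86 = -0.720; arccos → 136.1°.
A waning Moon lies in 180°–360°, so θ = 360° − 136.1° = 223.9°.
Age = 29.530 × 223.9°/360° ≈ 18.37 days.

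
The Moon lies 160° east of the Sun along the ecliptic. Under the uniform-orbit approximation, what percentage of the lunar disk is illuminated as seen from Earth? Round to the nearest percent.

97%

Half-versine of 160°: (1 − (-0.940))/2 = 0.970, i.e. 97%.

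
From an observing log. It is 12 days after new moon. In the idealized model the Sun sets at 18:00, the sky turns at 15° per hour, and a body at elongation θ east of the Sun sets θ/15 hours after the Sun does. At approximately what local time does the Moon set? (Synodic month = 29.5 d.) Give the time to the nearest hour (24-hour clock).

04:00

Phase angle: θ = 360°·(12 d)/(29.5 d) = 146.4°.
The Moon trails the Sun by θ/15 = 146.4/15 ≈ 9.76 hours.
18:00 + 9.76 h ≈ 03:46 → 04:00 to the nearest hour.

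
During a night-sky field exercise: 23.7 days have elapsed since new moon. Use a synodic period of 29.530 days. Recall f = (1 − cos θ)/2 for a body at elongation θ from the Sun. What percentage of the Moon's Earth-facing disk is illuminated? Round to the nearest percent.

Phase angle: θ = 360°·(23.7 d)/(29.530 d) = 288.9°.
Illuminated fraction = (1 − cos 288.9°)/2 = (1 − 0.324)/2 ≈ 0.338, so 34%.

34%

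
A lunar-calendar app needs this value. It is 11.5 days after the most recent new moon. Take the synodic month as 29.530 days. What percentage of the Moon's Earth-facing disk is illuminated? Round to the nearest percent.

Phase angle: θ = 360°·(11.5 d)/(29.530 d) = 140.2°.
Illuminated fraction = (1 − cos 140.2°)/2 = (1 − (-0.768))/2 ≈ 0.884, so 88%.

88%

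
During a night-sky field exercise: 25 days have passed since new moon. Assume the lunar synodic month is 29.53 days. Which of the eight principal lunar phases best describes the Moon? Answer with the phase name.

waning crescent

θ ≈ 360° × 25/29.53 = 305°, which falls in the waning crescent sector.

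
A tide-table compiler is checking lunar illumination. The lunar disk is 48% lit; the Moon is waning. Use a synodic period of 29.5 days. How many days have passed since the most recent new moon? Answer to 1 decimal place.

From f = (1 − cos θ)/2: cos θ = 1 − 2×0.48 = 0.040; arccos → 87.7°.
Since the Moon is past full (waning), take the reflex angle: θ = 360° − 87.7° = 272.3°.
Age = 29.5 × 272.3°/360° ≈ 22.31 days.

22.3 days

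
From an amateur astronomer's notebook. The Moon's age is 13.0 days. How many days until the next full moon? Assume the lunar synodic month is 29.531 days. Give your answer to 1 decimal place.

Full moon occurs at elongation 180°, i.e. at age 29.531 × 180/360 = 14.765 d.
So 1.765 days remain (14.765 − 13.0).

1.8 days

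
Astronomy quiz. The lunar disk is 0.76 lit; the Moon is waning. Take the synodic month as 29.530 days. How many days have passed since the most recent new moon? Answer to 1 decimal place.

19.6 days

cos θ = 1 − 2f = -0.520, giving a principal value of 121.3°.
Waning ⇒ past full, so θ = 360° − 121.3° = 238.7°.
That fraction of the synodic month is 238.7/360 × 29.530 d ≈ 19.58 d.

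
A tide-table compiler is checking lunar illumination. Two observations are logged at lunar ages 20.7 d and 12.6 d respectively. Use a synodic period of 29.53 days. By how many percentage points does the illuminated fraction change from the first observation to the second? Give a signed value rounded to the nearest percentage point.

θ₁ = 360° × 20.7/29.53 = 252.4°, f₁ = (1 − cos θ₁)/2 = 0.652.
θ₂ = 360° × 12.6/29.53 = 153.6°, f₂ = (1 − cos θ₂)/2 = 0.948.
Change = f₂ − f₁ = +0.296 → +30 percentage points.

+30 percentage points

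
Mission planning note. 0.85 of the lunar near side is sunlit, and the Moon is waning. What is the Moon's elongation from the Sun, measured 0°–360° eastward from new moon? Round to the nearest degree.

226°

cos θ = 1 − 2f = -0.700, giving a principal value of 134.4°.
Since the Moon is past full (waning), take the reflex angle: θ = 360° − 134.4° = 225.6°.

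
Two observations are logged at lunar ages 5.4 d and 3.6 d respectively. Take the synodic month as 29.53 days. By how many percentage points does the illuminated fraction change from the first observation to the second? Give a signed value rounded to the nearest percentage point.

-16 percentage points

θ₁ = 360° × 5.4/29.53 = 65.8°, f₁ = (1 − cos θ₁)/2 = 0.295.
θ₂ = 360° × 3.6/29.53 = 43.9°, f₂ = (1 − cos θ₂)/2 = 0.140.
Change = f₂ − f₁ = -0.156 → -16 percentage points.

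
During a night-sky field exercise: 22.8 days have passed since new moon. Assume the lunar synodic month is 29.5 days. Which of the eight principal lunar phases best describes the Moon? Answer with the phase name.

last quarter

θ ≈ 360° × 22.8/29.5 = 278°, which falls in the last quarter sector.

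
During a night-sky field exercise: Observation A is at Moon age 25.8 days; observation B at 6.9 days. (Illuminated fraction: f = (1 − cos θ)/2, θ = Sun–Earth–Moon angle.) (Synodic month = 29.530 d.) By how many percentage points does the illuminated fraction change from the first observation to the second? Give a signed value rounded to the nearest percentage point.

+30 percentage points

θ₁ = 360° × 25.8/29.530 = 314.5°, f₁ = (1 − cos θ₁)/2 = 0.149.
θ₂ = 360° × 6.9/29.530 = 84.1°, f₂ = (1 − cos θ₂)/2 = 0.449.
Change = f₂ − f₁ = +0.299 → +30 percentage points.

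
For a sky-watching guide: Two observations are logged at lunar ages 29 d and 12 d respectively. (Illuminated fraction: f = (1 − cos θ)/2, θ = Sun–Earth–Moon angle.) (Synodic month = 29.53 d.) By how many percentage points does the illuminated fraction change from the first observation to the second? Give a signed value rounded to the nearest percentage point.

θ₁ = 360° × 29/29.53 = 353.5°, f₁ = (1 − cos θ₁)/2 = 0.003.
θ₂ = 360° × 12/29.53 = 146.3°, f₂ = (1 − cos θ₂)/2 = 0.916.
Change = f₂ − f₁ = +0.913 → +91 percentage points.

+91 percentage points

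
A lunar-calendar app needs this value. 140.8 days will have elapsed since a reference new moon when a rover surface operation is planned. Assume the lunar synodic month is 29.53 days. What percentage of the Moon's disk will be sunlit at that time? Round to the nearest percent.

44%

Reduce mod P: 140.8 − 4×29.53 = 22.68 d into the current lunation.
Elongation θ = 360° × 22.68/29.53 ≈ 276.5°.
cos 276.5° = 0.113, so f = (1 − 0.113)/2 = 0.443, so 44%.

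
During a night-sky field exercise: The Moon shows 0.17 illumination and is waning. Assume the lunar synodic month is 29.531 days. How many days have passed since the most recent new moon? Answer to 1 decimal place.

25.5 days

cos θ = 1 − 2f = 0.660, giving a principal value of 48.7°.
A waning Moon lies in 180°–360°, so θ = 360° − 48.7° = 311.3°.
That fraction of the synodic month is 311.3/360 × 29.531 d ≈ 25.54 d.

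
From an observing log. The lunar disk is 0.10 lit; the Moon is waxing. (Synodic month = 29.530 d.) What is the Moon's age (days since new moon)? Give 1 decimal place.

cos θ = 1 − 2f = 0.800, giving a principal value of 36.9°.
The Moon is waxing (0°–180°), so θ = 36.9° directly.
That fraction of the synodic month is 36.9/360 × 29.530 d ≈ 3.02 d.

3.0 days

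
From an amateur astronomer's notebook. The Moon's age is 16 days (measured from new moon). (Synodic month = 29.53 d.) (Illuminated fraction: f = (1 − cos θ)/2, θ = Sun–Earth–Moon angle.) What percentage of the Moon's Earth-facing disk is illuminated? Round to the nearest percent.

The Moon has covered 16/29.53 of its cycle, so θ ≈ 360° × 16/29.53 = 195.1°.
With cos θ = (-0.966), the lit fraction is (1 − (-0.966))/2 ≈ 0.983, so 98%.

98%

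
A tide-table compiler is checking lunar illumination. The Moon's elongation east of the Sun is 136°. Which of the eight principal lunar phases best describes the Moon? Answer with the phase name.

waxing gibbous

136° lies in the waxing gibbous sector of the 8-phase cycle.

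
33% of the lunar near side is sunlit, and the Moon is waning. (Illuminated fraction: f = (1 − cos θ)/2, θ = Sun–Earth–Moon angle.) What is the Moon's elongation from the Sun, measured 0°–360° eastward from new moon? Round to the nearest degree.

From f = (1 − cos θ)/2: cos θ = 1 − 2×0.33 = 0.340; arccos → 70.1°.
Waning ⇒ past full, so θ = 360° − 70.1° = 289.9°.

290°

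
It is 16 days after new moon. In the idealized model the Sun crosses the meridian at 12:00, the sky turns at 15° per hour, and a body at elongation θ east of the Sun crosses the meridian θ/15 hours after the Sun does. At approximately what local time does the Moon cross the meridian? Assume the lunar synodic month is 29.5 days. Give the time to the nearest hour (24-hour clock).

01:00

The Moon has covered 16/29.5 of its cycle, so θ ≈ 360° × 16/29.5 = 195.3°.
At 15° of sky rotation per hour, 195.3° corresponds to a 13.02 h lag.
12:00 + 13.02 h ≈ 01:01 → 01:00 to the nearest hour.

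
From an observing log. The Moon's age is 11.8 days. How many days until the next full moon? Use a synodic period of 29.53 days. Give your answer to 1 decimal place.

Full moon occurs at elongation 180°, i.e. at age 29.53 × 180/360 = 14.765 d.
So 2.965 days remain (14.765 − 11.8).

3.0 days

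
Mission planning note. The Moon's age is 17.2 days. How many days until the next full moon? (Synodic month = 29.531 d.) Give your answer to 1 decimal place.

Full moon occurs at elongation 180°, i.e. at age 29.531 × 180/360 = 14.765 d.
Already past this cycle's full moon; the next is at 14.765 + 29.531 = 44.296 d, so 44.296 − 17.2 = 27.096 days.

27.1 days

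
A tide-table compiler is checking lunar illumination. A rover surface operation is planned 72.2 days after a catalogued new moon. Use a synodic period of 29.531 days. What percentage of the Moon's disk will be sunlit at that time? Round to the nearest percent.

72.2 d spans 2 complete synodic months (2 × 29.531 = 59.06 d) plus 13.14 d.
The Moon has covered 13.14/29.531 of its cycle, so θ ≈ 360° × 13.14/29.531 = 160.2°.
cos 160.2° = (-0.941), so f = (1 − (-0.941))/2 = 0.970, so 97%.

97%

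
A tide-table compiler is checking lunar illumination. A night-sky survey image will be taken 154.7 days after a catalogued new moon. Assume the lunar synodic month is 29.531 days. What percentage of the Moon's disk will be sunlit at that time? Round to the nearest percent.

46%

Reduce mod P: 154.7 − 5×29.531 = 7.04 d into the current lunation.
Elongation θ = 360° × 7.04/29.531 ≈ 85.9°.
With cos θ = 0.072, the lit fraction is (1 − 0.072)/2 ≈ 0.464, so 46%.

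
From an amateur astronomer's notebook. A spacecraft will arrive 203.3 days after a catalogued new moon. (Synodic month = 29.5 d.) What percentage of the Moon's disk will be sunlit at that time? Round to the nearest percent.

Reduce mod P: 203.3 − 6×29.5 = 26.30 d into the current lunation.
The Moon has covered 26.30/29.5 of its cycle, so θ ≈ 360° × 26.30/29.5 = 320.9°.
With cos θ = 0.777, the lit fraction is (1 − 0.777)/2 ≈ 0.112, so 11%.

11%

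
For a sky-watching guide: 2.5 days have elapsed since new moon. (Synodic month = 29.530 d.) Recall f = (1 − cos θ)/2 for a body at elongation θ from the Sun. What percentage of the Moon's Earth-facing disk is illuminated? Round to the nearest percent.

7%

Phase angle: θ = 360°·(2.5 d)/(29.530 d) = 30.5°.
cos 30.5° = 0.862, so f = (1 − 0.862)/2 = 0.069, so 7%.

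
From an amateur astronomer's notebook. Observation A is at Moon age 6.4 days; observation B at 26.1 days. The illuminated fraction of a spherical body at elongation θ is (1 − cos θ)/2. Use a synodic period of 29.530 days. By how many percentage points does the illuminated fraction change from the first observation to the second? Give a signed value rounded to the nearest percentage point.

-27 percentage points

θ₁ = 360° × 6.4/29.530 = 78.0°, f₁ = (1 − cos θ₁)/2 = 0.396.
θ₂ = 360° × 26.1/29.530 = 318.2°, f₂ = (1 − cos θ₂)/2 = 0.127.
Change = f₂ − f₁ = -0.269 → -27 percentage points.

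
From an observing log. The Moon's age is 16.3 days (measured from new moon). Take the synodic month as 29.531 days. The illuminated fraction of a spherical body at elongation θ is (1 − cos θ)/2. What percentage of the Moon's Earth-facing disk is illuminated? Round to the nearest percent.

Elongation θ = 360° × 16.3/29.531 ≈ 198.7°.
Illuminated fraction = (1 − cos 198.7°)/2 = (1 − (-0.947))/2 ≈ 0.974, so 97%.

97%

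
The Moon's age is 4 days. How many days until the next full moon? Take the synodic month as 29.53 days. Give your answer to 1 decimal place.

10.8 days

Full moon is 0.5 of the way through the cycle: age 0.5 × 29.53 = 14.765 d.
So 10.765 days remain (14.765 − 4).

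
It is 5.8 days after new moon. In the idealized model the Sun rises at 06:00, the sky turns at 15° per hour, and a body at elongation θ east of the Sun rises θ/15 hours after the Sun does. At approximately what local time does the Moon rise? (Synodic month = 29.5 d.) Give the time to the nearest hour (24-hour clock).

11:00

Phase angle: θ = 360°·(5.8 d)/(29.5 d) = 70.8°.
Delay after the Sun = 70.8° / (15°/h) ≈ 4.72 h.
06:00 + 4.72 h ≈ 10:43 → 11:00 to the nearest hour.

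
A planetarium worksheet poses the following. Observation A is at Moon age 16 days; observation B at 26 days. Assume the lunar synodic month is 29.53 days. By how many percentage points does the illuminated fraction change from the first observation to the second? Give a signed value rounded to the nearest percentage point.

θ₁ = 360° × 16/29.53 = 195.1°, f₁ = (1 − cos θ₁)/2 = 0.983.
θ₂ = 360° × 26/29.53 = 317.0°, f₂ = (1 − cos θ₂)/2 = 0.135.
Change = f₂ − f₁ = -0.848 → -85 percentage points.

-85 percentage points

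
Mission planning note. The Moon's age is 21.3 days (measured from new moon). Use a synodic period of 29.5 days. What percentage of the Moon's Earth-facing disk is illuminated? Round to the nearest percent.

59%

The Moon has covered 21.3/29.5 of its cycle, so θ ≈ 360° × 21.3/29.5 = 259.9°.
Illuminated fraction = (1 − cos 259.9°)/2 = (1 − (-0.175))/2 ≈ 0.587, so 59%.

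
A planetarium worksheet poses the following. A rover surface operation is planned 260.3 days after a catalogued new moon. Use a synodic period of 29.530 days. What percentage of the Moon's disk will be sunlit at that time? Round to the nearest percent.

Reduce mod P: 260.3 − 8×29.530 = 24.06 d into the current lunation.
The Moon has covered 24.06/29.530 of its cycle, so θ ≈ 360° × 24.06/29.530 = 293.3°.
Illuminated fraction = (1 − cos 293.3°)/2 = (1 − 0.396)/2 ≈ 0.302, so 30%.

30%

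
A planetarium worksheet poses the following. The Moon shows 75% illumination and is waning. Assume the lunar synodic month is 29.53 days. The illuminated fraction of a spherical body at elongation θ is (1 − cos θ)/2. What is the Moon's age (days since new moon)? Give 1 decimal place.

19.7 days

From f = (1 − cos θ)/2: cos θ = 1 − 2×0.75 = -0.500; arccos → 120.0°.
Waning ⇒ past full, so θ = 360° − 120.0° = 240.0°.
That fraction of the synodic month is 240.0/360 × 29.53 d ≈ 19.69 d.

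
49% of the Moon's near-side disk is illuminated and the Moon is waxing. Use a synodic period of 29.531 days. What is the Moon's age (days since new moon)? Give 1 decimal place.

7.3 days

Invert f = (1 − cos θ)/2 to get cos θ = 1 − 2(0.49) = 0.020, hence θ₀ = arccos 0.020 = 88.9°.
The Moon is waxing (0°–180°), so θ = 88.9° directly.
That fraction of the synodic month is 88.9/360 × 29.531 d ≈ 7.29 d.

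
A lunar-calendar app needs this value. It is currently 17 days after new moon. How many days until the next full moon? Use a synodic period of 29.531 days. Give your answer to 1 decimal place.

27.3 days

Full moon is 0.5 of the way through the cycle: age 0.5 × 29.531 = 14.765 d.
This lunation's full moon (14.765 d) has passed, so add one period: 44.296 − 17 = 27.296 days.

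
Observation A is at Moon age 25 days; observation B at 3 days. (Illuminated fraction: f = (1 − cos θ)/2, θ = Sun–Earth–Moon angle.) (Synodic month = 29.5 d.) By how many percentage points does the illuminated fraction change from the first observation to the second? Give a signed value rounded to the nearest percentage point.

-11 percentage points

First observation: θ = 360°·25/29.5 = 305.1°, so f = 0.213.
Second observation: θ = 36.6°, f = 0.099.
Δf = 0.099 − 0.213 = -0.114, i.e. -11 pp.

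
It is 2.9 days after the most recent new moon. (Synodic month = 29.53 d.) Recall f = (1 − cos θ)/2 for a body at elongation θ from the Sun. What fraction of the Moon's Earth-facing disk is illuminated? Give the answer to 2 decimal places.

0.09

The Moon has covered 2.9/29.53 of its cycle, so θ ≈ 360° × 2.9/29.53 = 35.4°.
cos 35.4° = 0.816, so f = (1 − 0.816)/2 = 0.092.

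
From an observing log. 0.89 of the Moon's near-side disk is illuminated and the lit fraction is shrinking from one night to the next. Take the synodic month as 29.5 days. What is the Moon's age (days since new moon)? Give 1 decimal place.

17.9 days

Invert f = (1 − cos θ)/2 to get cos θ = 1 − 2(0.89) = -0.780, hence θ₀ = arccos -0.780 = 141.3°.
Since the Moon is past full (waning), take the reflex angle: θ = 360° − 141.3° = 218.7°.
That fraction of the synodic month is 218.7/360 × 29.5 d ≈ 17.92 d.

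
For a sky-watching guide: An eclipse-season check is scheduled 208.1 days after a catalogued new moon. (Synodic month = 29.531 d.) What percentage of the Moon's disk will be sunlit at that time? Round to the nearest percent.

208.1/29.531 = 7.047 lunations, so 7 complete cycles and 1.38 d into the next.
Phase angle: θ = 360°·(1.38 d)/(29.531 d) = 16.9°.
With cos θ = 0.957, the lit fraction is (1 − 0.957)/2 ≈ 0.021, so 2%.

2%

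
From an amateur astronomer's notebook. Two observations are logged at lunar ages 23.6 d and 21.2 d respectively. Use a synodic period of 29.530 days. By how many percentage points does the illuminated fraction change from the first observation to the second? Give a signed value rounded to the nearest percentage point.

+25 percentage points

First observation: θ = 360°·23.6/29.530 = 287.7°, so f = 0.348.
Second observation: θ = 258.4°, f = 0.600.
Δf = 0.600 − 0.348 = +0.252, i.e. +25 pp.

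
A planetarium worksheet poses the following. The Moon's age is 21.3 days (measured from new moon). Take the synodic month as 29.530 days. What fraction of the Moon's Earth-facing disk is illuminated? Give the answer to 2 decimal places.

Phase angle: θ = 360°·(21.3 d)/(29.530 d) = 259.7°.
With cos θ = (-0.179), the lit fraction is (1 − (-0.179))/2 ≈ 0.590.

0.59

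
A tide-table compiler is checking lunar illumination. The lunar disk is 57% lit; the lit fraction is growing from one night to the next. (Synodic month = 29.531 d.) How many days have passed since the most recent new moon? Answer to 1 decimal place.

8.0 days

Invert f = (1 − cos θ)/2 to get cos θ = 1 − 2(0.57) = -0.140, hence θ₀ = arccos -0.140 = 98.0°.
Waxing ⇒ before full, so θ = 98.0°.
At 360°/29.531 d per day, 98.0° corresponds to 8.04 days.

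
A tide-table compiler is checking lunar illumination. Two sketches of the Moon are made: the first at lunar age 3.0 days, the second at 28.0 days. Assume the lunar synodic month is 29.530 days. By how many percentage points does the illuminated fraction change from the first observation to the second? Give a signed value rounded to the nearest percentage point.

-7 percentage points

First observation: θ = 360°·3.0/29.530 = 36.6°, so f = 0.098.
Second observation: θ = 341.3°, f = 0.026.
Δf = 0.026 − 0.098 = -0.072, i.e. -7 pp.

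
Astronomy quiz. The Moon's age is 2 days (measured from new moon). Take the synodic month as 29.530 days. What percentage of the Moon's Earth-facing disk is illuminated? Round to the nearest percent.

4%

Phase angle: θ = 360°·(2 d)/(29.530 d) = 24.4°.
With cos θ = 0.911, the lit fraction is (1 − 0.911)/2 ≈ 0.045, so 4%.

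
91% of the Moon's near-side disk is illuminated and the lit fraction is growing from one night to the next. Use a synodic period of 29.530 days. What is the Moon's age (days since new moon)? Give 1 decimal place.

Invert f = (1 − cos θ)/2 to get cos θ = 1 − 2(0.91) = -0.820, hence θ₀ = arccos -0.820 = 145.1°.
The Moon is waxing (0°–180°), so θ = 145.1° directly.
At 360°/29.530 d per day, 145.1° corresponds to 11.90 days.

11.9 days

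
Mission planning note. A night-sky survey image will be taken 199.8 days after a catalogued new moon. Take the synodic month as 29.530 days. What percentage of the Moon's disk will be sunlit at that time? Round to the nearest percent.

Reduce mod P: 199.8 − 6×29.530 = 22.62 d into the current lunation.
Phase angle: θ = 360°·(22.62 d)/(29.530 d) = 275.8°.
With cos θ = 0.100, the lit fraction is (1 − 0.100)/2 ≈ 0.450, so 45%.

45%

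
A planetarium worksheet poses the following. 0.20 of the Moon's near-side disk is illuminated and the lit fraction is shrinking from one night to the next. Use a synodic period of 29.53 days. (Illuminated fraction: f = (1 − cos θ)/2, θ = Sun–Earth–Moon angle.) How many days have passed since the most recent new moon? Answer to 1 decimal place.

From f = (1 − cos θ)/2: cos θ = 1 − 2×0.20 = 0.600; arccos → 53.1°.
Since the Moon is past full (waning), take the reflex angle: θ = 360° − 53.1° = 306.9°.
Age = 29.53 × 306.9°/360° ≈ 25.17 days.

25.2 days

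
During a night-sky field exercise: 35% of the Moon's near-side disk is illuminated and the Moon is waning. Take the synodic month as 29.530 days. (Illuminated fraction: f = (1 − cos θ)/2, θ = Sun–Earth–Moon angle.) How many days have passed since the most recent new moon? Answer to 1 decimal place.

23.6 days

From f = (1 − cos θ)/2: cos θ = 1 − 2×0.35 = 0.300; arccos → 72.5°.
Waning ⇒ past full, so θ = 360° − 72.5° = 287.5°.
That fraction of the synodic month is 287.5/360 × 29.530 d ≈ 23.58 d.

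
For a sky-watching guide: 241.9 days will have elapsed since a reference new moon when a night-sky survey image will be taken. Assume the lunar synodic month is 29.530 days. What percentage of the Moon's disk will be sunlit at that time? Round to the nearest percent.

241.9 d spans 8 complete synodic months (8 × 29.530 = 236.24 d) plus 5.66 d.
The Moon has covered 5.66/29.530 of its cycle, so θ ≈ 360° × 5.66/29.530 = 69.0°.
With cos θ = 0.358, the lit fraction is (1 − 0.358)/2 ≈ 0.321, so 32%.

32%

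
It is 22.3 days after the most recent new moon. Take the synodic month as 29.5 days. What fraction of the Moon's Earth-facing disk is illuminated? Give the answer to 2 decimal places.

0.48

Phase angle: θ = 360°·(22.3 d)/(29.5 d) = 272.1°.
cos 272.1° = 0.037, so f = (1 − 0.037)/2 = 0.481.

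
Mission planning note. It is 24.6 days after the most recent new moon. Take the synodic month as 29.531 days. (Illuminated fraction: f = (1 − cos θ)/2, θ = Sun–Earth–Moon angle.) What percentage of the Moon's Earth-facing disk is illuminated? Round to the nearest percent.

Phase angle: θ = 360°·(24.6 d)/(29.531 d) = 299.9°.
Illuminated fraction = (1 − cos 299.9°)/2 = (1 − 0.498)/2 ≈ 0.251, so 25%.

25%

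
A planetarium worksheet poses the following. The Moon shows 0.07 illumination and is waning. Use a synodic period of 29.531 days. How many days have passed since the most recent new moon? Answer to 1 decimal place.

From f = (1 − cos θ)/2: cos θ = 1 − 2×0.07 = 0.860; arccos → 30.7°.
Since the Moon is past full (waning), take the reflex angle: θ = 360° − 30.7° = 329.3°.
At 360°/29.531 d per day, 329.3° corresponds to 27.01 days.

27.0 days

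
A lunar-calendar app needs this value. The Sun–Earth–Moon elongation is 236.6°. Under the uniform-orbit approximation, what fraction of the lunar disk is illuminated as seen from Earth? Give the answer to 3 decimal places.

0.775

Half-versine of 236.6°: (1 − (-0.550))/2 = 0.775.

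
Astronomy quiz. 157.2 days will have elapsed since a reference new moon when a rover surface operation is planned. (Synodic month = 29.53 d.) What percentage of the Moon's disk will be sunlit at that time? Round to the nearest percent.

157.2 d spans 5 complete synodic months (5 × 29.53 = 147.65 d) plus 9.55 d.
The Moon has covered 9.55/29.53 of its cycle, so θ ≈ 360° × 9.55/29.53 = 116.4°.
Illuminated fraction = (1 − cos 116.4°)/2 = (1 − (-0.445))/2 ≈ 0.723, so 72%.

72%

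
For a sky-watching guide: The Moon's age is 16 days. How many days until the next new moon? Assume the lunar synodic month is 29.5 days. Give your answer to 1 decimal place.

13.5 days

One full lunation from the last new moon is 29.5 d; remaining = 29.5 − 16 = 13.500 d.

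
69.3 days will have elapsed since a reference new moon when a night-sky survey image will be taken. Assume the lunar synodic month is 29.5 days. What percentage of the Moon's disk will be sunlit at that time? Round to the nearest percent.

79%

69.3/29.5 = 2.349 lunations, so 2 complete cycles and 10.30 d into the next.
Phase angle: θ = 360°·(10.30 d)/(29.5 d) = 125.7°.
With cos θ = (-0.583), the lit fraction is (1 − (-0.583))/2 ≈ 0.792, so 79%.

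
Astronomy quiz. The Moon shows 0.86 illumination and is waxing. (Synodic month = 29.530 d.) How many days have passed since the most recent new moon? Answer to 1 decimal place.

11.2 days

Invert f = (1 − cos θ)/2 to get cos θ = 1 − 2(0.86) = -0.720, hence θ₀ = arccos -0.720 = 136.1°.
Before full moon the principal value applies: θ = 136.1°.
At 360°/29.530 d per day, 136.1° corresponds to 11.16 days.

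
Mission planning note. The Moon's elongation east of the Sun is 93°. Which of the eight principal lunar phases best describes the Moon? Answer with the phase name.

93° lies in the first quarter sector of the 8-phase cycle.

first quarter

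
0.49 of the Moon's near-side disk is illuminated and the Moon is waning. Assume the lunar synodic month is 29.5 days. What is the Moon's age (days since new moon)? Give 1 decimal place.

Invert f = (1 − cos θ)/2 to get cos θ = 1 − 2(0.49) = 0.020, hence θ₀ = arccos 0.020 = 88.9°.
A waning Moon lies in 180°–360°, so θ = 360° − 88.9° = 271.1°.
At 360°/29.5 d per day, 271.1° corresponds to 22.22 days.

22.2 days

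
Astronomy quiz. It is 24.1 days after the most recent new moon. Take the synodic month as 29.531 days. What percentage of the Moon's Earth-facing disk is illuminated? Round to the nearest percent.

Elongation θ = 360° × 24.1/29.531 ≈ 293.8°.
With cos θ = 0.403, the lit fraction is (1 − 0.403)/2 ≈ 0.298, so 30%.

30%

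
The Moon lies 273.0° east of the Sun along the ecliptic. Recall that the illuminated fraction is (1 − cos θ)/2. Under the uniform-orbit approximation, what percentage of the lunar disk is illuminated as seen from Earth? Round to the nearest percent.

f = (1 − cos 273.0°)/2 = (1 − 0.052)/2 ≈ 0.474, i.e. 47%.

47%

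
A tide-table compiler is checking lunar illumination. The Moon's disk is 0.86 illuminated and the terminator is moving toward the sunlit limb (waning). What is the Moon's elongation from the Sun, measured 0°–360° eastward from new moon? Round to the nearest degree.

224°

Invert f = (1 − cos θ)/2 to get cos θ = 1 − 2(0.86) = -0.720, hence θ₀ = arccos -0.720 = 136.1°.
Waning ⇒ past full, so θ = 360° − 136.1° = 223.9°.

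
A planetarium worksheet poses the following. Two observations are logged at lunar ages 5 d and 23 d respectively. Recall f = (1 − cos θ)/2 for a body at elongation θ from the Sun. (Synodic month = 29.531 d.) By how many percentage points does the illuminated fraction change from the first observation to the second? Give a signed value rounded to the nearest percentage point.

θ₁ = 360° × 5/29.531 = 61.0°, f₁ = (1 − cos θ₁)/2 = 0.257.
θ₂ = 360° × 23/29.531 = 280.4°, f₂ = (1 − cos θ₂)/2 = 0.410.
Change = f₂ − f₁ = +0.153 → +15 percentage points.

+15 percentage points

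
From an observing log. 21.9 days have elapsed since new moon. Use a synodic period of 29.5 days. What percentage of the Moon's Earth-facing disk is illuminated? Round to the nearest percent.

52%

Elongation θ = 360° × 21.9/29.5 ≈ 267.3°.
Illuminated fraction = (1 − cos 267.3°)/2 = (1 − (-0.048))/2 ≈ 0.524, so 52%.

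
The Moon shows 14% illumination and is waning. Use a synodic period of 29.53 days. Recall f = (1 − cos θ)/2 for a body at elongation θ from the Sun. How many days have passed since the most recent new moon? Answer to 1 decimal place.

25.9 days

cos θ = 1 − 2f = 0.720, giving a principal value of 43.9°.
Since the Moon is past full (waning), take the reflex angle: θ = 360° − 43.9° = 316.1°.
That fraction of the synodic month is 316.1/360 × 29.53 d ≈ 25.93 d.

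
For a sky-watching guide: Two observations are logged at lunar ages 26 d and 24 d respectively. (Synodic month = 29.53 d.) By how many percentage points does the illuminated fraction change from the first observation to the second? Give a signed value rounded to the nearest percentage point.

First observation: θ = 360°·26/29.53 = 317.0°, so f = 0.135.
Second observation: θ = 292.6°, f = 0.308.
Δf = 0.308 − 0.135 = +0.173, i.e. +17 pp.

+17 pp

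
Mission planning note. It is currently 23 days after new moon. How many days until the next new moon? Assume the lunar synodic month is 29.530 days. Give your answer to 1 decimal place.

One full lunation from the last new moon is 29.530 d; remaining = 29.530 − 23 = 6.530 d.

6.5 days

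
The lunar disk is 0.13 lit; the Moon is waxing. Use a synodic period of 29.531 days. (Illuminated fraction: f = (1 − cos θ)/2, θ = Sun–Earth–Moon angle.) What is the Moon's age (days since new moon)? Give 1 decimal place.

Invert f = (1 − cos θ)/2 to get cos θ = 1 − 2(0.13) = 0.740, hence θ₀ = arccos 0.740 = 42.3°.
Before full moon the principal value applies: θ = 42.3°.
At 360°/29.531 d per day, 42.3° corresponds to 3.47 days.

3.5 days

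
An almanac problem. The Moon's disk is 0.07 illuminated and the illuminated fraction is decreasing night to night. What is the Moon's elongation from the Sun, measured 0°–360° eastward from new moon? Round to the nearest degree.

329°

From f = (1 − cos θ)/2: cos θ = 1 − 2×0.07 = 0.860; arccos → 30.7°.
A waning Moon lies in 180°–360°, so θ = 360° − 30.7° = 329.3°.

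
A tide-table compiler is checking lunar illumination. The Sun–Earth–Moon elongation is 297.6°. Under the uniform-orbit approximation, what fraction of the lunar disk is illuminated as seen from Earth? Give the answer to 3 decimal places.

0.268

cos 297.6° = 0.463, so f = (1 − 0.463)/2 = 0.268.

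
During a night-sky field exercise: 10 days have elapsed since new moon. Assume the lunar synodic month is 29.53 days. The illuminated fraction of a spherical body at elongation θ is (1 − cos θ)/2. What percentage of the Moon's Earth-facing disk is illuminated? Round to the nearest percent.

76%

Phase angle: θ = 360°·(10 d)/(29.53 d) = 121.9°.
cos 121.9° = (-0.529), so f = (1 − (-0.529))/2 = 0.764, so 76%.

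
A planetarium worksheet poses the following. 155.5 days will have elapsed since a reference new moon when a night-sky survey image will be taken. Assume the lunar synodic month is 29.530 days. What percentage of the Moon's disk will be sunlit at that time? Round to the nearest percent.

155.5 d spans 5 complete synodic months (5 × 29.530 = 147.65 d) plus 7.85 d.
The Moon has covered 7.85/29.530 of its cycle, so θ ≈ 360° × 7.85/29.530 = 95.7°.
Illuminated fraction = (1 − cos 95.7°)/2 = (1 − (-0.099))/2 ≈ 0.550, so 55%.

55%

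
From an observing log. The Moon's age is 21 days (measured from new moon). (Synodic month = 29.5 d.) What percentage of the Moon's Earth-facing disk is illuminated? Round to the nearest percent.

Elongation θ = 360° × 21/29.5 ≈ 256.3°.
Illuminated fraction = (1 − cos 256.3°)/2 = (1 − (-0.237))/2 ≈ 0.619, so 62%.

62%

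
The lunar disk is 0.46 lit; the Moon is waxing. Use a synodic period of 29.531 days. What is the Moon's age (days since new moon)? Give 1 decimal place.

7.0 days

Invert f = (1 − cos θ)/2 to get cos θ = 1 − 2(0.46) = 0.080, hence θ₀ = arccos 0.080 = 85.4°.
The Moon is waxing (0°–180°), so θ = 85.4° directly.
Age = 29.531 × 85.4°/360° ≈ 7.01 days.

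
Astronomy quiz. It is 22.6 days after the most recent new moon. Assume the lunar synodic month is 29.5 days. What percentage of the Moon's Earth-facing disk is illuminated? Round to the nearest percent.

Phase angle: θ = 360°·(22.6 d)/(29.5 d) = 275.8°.
With cos θ = 0.101, the lit fraction is (1 − 0.101)/2 ≈ 0.450, so 45%.

45%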